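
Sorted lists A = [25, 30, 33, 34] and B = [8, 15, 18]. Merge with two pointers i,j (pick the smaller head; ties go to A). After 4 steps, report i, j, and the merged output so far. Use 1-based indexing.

i=2, j=4, merged so far=[8, 15, 18, 25]

[i=1,j=1] A[i]=25>B[j]=8 take 8 → j++
[i=1,j=2] A[i]=25>B[j]=15 take 15 → j++
[i=1,j=3] A[i]=25>B[j]=18 take 18 → j++
[i=1,j=4] B done, take A[i]=25 → i++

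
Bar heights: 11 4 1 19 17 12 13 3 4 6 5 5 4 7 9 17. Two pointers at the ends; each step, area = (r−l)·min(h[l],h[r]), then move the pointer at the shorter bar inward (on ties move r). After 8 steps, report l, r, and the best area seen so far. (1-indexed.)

[1,16] min(11,17)*15=165 best=165 * → l++
[2,16] min(4,17)*14=56 best=165 → l++
[3,16] min(1,17)*13=13 best=165 → l++
[4,16] min(19,17)*12=204 best=204 * → r--
[4,15] min(19,9)*11=99 best=204 → r--
[4,14] min(19,7)*10=70 best=204 → r--
[4,13] min(19,4)*9=36 best=204 → r--
[4,12] min(19,5)*8=40 best=204 → r--

l=4, r=11, best area=204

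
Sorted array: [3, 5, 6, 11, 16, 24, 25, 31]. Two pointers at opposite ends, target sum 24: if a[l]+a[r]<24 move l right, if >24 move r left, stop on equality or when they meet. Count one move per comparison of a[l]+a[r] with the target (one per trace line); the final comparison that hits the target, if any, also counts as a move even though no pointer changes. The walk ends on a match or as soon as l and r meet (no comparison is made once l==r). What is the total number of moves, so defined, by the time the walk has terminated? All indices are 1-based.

7 moves

[1,8] 3+31=34 >24 → r--
[1,7] 3+25=28 >24 → r--
[1,6] 3+24=27 >24 → r--
[1,5] 3+16=19 <24 → l++
[2,5] 5+16=21 <24 → l++
[3,5] 6+16=22 <24 → l++
[4,5] 11+16=27 >24 → r--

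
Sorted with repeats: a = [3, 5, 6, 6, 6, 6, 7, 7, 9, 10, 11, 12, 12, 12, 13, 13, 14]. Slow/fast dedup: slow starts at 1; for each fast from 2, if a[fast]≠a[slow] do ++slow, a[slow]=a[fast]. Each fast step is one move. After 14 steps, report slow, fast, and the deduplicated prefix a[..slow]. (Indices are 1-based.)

slow=9, fast=16, prefix=[3, 5, 6, 7, 9, 10, 11, 12, 13]

(s=1,f=2) a[fast]=5≠a[slow]=3 write a[2]=5 → slow++,fast++
(s=2,f=3) a[fast]=6≠a[slow]=5 write a[3]=6 → slow++,fast++
(s=3,f=4) a[fast]=6=a[slow] dup → fast++
(s=3,f=5) a[fast]=6=a[slow] dup → fast++
(s=3,f=6) a[fast]=6=a[slow] dup → fast++
(s=3,f=7) a[fast]=7≠a[slow]=6 write a[4]=7 → slow++,fast++
(s=4,f=8) a[fast]=7=a[slow] dup → fast++
(s=4,f=9) a[fast]=9≠a[slow]=7 write a[5]=9 → slow++,fast++
(s=5,f=10) a[fast]=10≠a[slow]=9 write a[6]=10 → slow++,fast++
(s=6,f=11) a[fast]=11≠a[slow]=10 write a[7]=11 → slow++,fast++
(s=7,f=12) a[fast]=12≠a[slow]=11 write a[8]=12 → slow++,fast++
(s=8,f=13) a[fast]=12=a[slow] dup → fast++
(s=8,f=14) a[fast]=12=a[slow] dup → fast++
(s=8,f=15) a[fast]=13≠a[slow]=12 write a[9]=13 → slow++,fast++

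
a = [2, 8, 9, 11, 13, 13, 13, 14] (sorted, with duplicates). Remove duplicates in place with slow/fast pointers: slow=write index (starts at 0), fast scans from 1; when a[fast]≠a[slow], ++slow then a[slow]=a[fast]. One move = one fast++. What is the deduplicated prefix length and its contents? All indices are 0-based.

(s=0,f=1) a[fast]=8≠a[slow]=2 write a[1]=8 → slow++,fast++
(s=1,f=2) a[fast]=9≠a[slow]=8 write a[2]=9 → slow++,fast++
(s=2,f=3) a[fast]=11≠a[slow]=9 write a[3]=11 → slow++,fast++
(s=3,f=4) a[fast]=13≠a[slow]=11 write a[4]=13 → slow++,fast++
(s=4,f=5) a[fast]=13=a[slow] dup → fast++
(s=4,f=6) a[fast]=13=a[slow] dup → fast++
(s=4,f=7) a[fast]=14≠a[slow]=13 write a[5]=14 → slow++,fast++

length 6; prefix = [2, 8, 9, 11, 13, 14]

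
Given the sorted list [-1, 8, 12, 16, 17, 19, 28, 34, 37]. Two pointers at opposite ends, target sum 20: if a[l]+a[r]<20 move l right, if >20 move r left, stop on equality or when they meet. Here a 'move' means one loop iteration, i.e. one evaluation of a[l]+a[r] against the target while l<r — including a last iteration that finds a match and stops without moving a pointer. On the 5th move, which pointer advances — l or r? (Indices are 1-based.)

r

[1,9] -1+37=36 >20 → r--
[1,8] -1+34=33 >20 → r--
[1,7] -1+28=27 >20 → r--
[1,6] -1+19=18 <20 → l++
[2,6] 8+19=27 >20 → r--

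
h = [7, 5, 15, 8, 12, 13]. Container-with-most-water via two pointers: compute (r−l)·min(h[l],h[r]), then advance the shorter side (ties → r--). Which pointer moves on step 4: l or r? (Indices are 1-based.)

r

[1,6] min(7,13)*5=35 best=35 * → l++
[2,6] min(5,13)*4=20 best=35 → l++
[3,6] min(15,13)*3=39 best=39 * → r--
[3,5] min(15,12)*2=24 best=39 → r--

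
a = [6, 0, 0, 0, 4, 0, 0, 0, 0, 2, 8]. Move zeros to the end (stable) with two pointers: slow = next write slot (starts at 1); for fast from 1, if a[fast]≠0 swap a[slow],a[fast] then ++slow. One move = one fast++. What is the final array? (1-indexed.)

[6, 4, 2, 8, 0, 0, 0, 0, 0, 0, 0]

(s=1,f=1) a[fast]=6≠0 swap→a[1]=6 → slow++,fast++
(s=2,f=2) a[fast]=0 → fast++
(s=2,f=3) a[fast]=0 → fast++
(s=2,f=4) a[fast]=0 → fast++
(s=2,f=5) a[fast]=4≠0 swap→a[2]=4 → slow++,fast++
(s=3,f=6) a[fast]=0 → fast++
(s=3,f=7) a[fast]=0 → fast++
(s=3,f=8) a[fast]=0 → fast++
(s=3,f=9) a[fast]=0 → fast++
(s=3,f=10) a[fast]=2≠0 swap→a[3]=2 → slow++,fast++
(s=4,f=11) a[fast]=8≠0 swap→a[4]=8 → slow++,fast++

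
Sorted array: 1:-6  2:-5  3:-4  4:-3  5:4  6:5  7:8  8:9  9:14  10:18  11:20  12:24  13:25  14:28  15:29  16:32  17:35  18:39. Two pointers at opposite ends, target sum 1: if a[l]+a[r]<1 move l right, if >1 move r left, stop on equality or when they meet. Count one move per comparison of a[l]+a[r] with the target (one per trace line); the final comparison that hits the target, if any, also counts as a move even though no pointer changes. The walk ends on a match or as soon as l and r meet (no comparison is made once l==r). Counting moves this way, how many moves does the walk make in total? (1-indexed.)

l=1 r=18: -6+39=33 >1, r--
l=1 r=17: -6+35=29 >1, r--
l=1 r=16: -6+32=26 >1, r--
l=1 r=15: -6+29=23 >1, r--
l=1 r=14: -6+28=22 >1, r--
l=1 r=13: -6+25=19 >1, r--
l=1 r=12: -6+24=18 >1, r--
l=1 r=11: -6+20=14 >1, r--
l=1 r=10: -6+18=12 >1, r--
l=1 r=9: -6+14=8 >1, r--
l=1 r=8: -6+9=3 >1, r--
l=1 r=7: -6+8=2 >1, r--
l=1 r=6: -6+5=-1 <1, l++
l=2 r=6: -5+5=0 <1, l++
l=3 r=6: -4+5=1, found

15 moves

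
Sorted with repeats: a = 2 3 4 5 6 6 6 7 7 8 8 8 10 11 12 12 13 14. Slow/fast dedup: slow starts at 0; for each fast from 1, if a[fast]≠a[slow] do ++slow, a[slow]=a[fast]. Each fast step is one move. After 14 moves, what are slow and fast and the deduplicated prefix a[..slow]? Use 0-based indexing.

slow=9, fast=15, prefix=[2, 3, 4, 5, 6, 7, 8, 10, 11, 12]

(s=0,f=1) a[fast]=3≠a[slow]=2 write a[1]=3 → slow++,fast++
(s=1,f=2) a[fast]=4≠a[slow]=3 write a[2]=4 → slow++,fast++
(s=2,f=3) a[fast]=5≠a[slow]=4 write a[3]=5 → slow++,fast++
(s=3,f=4) a[fast]=6≠a[slow]=5 write a[4]=6 → slow++,fast++
(s=4,f=5) a[fast]=6=a[slow] dup → fast++
(s=4,f=6) a[fast]=6=a[slow] dup → fast++
(s=4,f=7) a[fast]=7≠a[slow]=6 write a[5]=7 → slow++,fast++
(s=5,f=8) a[fast]=7=a[slow] dup → fast++
(s=5,f=9) a[fast]=8≠a[slow]=7 write a[6]=8 → slow++,fast++
(s=6,f=10) a[fast]=8=a[slow] dup → fast++
(s=6,f=11) a[fast]=8=a[slow] dup → fast++
(s=6,f=12) a[fast]=10≠a[slow]=8 write a[7]=10 → slow++,fast++
(s=7,f=13) a[fast]=11≠a[slow]=10 write a[8]=11 → slow++,fast++
(s=8,f=14) a[fast]=12≠a[slow]=11 write a[9]=12 → slow++,fast++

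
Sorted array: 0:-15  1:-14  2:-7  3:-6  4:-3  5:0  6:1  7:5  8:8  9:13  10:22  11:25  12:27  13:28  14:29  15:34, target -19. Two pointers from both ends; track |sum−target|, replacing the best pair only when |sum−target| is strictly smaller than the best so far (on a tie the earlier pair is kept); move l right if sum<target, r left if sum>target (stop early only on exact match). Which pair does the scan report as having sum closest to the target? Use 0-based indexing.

l=0 r=15: -15+34=19 d=38 *, r--
l=0 r=14: -15+29=14 d=33 *, r--
l=0 r=13: -15+28=13 d=32 *, r--
l=0 r=12: -15+27=12 d=31 *, r--
l=0 r=11: -15+25=10 d=29 *, r--
l=0 r=10: -15+22=7 d=26 *, r--
l=0 r=9: -15+13=-2 d=17 *, r--
l=0 r=8: -15+8=-7 d=12 *, r--
l=0 r=7: -15+5=-10 d=9 *, r--
l=0 r=6: -15+1=-14 d=5 *, r--
l=0 r=5: -15+0=-15 d=4 *, r--
l=0 r=4: -15+-3=-18 d=1 *, r--
l=0 r=3: -15+-6=-21 d=2, l++
l=1 r=3: -14+-6=-20 d=1, l++
l=2 r=3: -7+-6=-13 d=6, r--

pair (-15, -3) with sum -18 (|Δ|=1)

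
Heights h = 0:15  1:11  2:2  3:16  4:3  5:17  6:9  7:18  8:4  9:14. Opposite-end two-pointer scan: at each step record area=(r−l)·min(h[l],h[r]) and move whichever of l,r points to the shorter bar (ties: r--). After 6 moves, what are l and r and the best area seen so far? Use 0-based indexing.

l=0 r=9: min(15,14)*9=126 best=126 *, r--
l=0 r=8: min(15,4)*8=32 best=126, r--
l=0 r=7: min(15,18)*7=105 best=126, l++
l=1 r=7: min(11,18)*6=66 best=126, l++
l=2 r=7: min(2,18)*5=10 best=126, l++
l=3 r=7: min(16,18)*4=64 best=126, l++

l=4, r=7, best area=126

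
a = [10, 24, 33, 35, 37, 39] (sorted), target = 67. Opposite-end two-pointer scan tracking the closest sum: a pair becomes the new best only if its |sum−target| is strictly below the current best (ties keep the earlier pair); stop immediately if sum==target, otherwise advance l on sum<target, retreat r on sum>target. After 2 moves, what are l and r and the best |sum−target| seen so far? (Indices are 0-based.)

[0,5] 10+39=49 d=18 * → l++
[1,5] 24+39=63 d=4 * → l++

l=2, r=5, best |Δ|=4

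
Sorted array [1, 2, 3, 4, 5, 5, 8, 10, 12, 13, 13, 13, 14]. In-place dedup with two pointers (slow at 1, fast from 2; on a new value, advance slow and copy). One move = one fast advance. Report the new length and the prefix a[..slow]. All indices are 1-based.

(s=1,f=2) a[fast]=2≠a[slow]=1 write a[2]=2 → slow++,fast++
(s=2,f=3) a[fast]=3≠a[slow]=2 write a[3]=3 → slow++,fast++
(s=3,f=4) a[fast]=4≠a[slow]=3 write a[4]=4 → slow++,fast++
(s=4,f=5) a[fast]=5≠a[slow]=4 write a[5]=5 → slow++,fast++
(s=5,f=6) a[fast]=5=a[slow] dup → fast++
(s=5,f=7) a[fast]=8≠a[slow]=5 write a[6]=8 → slow++,fast++
(s=6,f=8) a[fast]=10≠a[slow]=8 write a[7]=10 → slow++,fast++
(s=7,f=9) a[fast]=12≠a[slow]=10 write a[8]=12 → slow++,fast++
(s=8,f=10) a[fast]=13≠a[slow]=12 write a[9]=13 → slow++,fast++
(s=9,f=11) a[fast]=13=a[slow] dup → fast++
(s=9,f=12) a[fast]=13=a[slow] dup → fast++
(s=9,f=13) a[fast]=14≠a[slow]=13 write a[10]=14 → slow++,fast++

length 10; prefix = [1, 2, 3, 4, 5, 8, 10, 12, 13, 14]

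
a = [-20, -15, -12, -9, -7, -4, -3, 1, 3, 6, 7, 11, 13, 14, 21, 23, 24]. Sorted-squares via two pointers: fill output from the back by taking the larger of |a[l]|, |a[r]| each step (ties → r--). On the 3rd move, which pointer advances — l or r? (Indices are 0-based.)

r

l=0 r=16: |-20|<=|24| out[16]=576, r--
l=0 r=15: |-20|<=|23| out[15]=529, r--
l=0 r=14: |-20|<=|21| out[14]=441, r--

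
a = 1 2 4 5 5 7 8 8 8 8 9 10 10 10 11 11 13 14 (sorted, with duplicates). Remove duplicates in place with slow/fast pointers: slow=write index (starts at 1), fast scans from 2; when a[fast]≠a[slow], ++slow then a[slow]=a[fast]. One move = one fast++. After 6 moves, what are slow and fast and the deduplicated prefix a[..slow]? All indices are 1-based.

slow=1 fast=2: a[fast]=2≠a[slow]=1 write a[2]=2, slow++,fast++
slow=2 fast=3: a[fast]=4≠a[slow]=2 write a[3]=4, slow++,fast++
slow=3 fast=4: a[fast]=5≠a[slow]=4 write a[4]=5, slow++,fast++
slow=4 fast=5: a[fast]=5=a[slow] dup, fast++
slow=4 fast=6: a[fast]=7≠a[slow]=5 write a[5]=7, slow++,fast++
slow=5 fast=7: a[fast]=8≠a[slow]=7 write a[6]=8, slow++,fast++

slow=6, fast=8, prefix=[1, 2, 4, 5, 7, 8]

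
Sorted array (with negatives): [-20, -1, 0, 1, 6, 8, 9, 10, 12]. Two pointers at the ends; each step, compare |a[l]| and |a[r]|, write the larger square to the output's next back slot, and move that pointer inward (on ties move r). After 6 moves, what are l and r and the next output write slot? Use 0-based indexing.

[0,8] |-20|>|12| out[8]=400 → l++
[1,8] |-1|<=|12| out[7]=144 → r--
[1,7] |-1|<=|10| out[6]=100 → r--
[1,6] |-1|<=|9| out[5]=81 → r--
[1,5] |-1|<=|8| out[4]=64 → r--
[1,4] |-1|<=|6| out[3]=36 → r--

l=1, r=3, next write slot=2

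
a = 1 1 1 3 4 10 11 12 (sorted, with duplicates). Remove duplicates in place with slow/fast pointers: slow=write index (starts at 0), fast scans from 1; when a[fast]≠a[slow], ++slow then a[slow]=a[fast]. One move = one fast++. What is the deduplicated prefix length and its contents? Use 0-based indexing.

length 6; prefix = [1, 3, 4, 10, 11, 12]

(s=0,f=1) a[fast]=1=a[slow] dup → fast++
(s=0,f=2) a[fast]=1=a[slow] dup → fast++
(s=0,f=3) a[fast]=3≠a[slow]=1 write a[1]=3 → slow++,fast++
(s=1,f=4) a[fast]=4≠a[slow]=3 write a[2]=4 → slow++,fast++
(s=2,f=5) a[fast]=10≠a[slow]=4 write a[3]=10 → slow++,fast++
(s=3,f=6) a[fast]=11≠a[slow]=10 write a[4]=11 → slow++,fast++
(s=4,f=7) a[fast]=12≠a[slow]=11 write a[5]=12 → slow++,fast++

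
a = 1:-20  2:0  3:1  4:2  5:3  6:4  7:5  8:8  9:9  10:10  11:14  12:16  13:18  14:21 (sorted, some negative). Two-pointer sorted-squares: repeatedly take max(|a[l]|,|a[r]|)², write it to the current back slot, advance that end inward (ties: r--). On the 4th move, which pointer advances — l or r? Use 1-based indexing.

[1,14] |-20|<=|21| out[14]=441 → r--
[1,13] |-20|>|18| out[13]=400 → l++
[2,13] |0|<=|18| out[12]=324 → r--
[2,12] |0|<=|16| out[11]=256 → r--

r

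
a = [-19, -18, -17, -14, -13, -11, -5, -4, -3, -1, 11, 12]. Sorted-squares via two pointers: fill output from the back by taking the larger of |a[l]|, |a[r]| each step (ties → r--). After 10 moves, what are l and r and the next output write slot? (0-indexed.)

l=8, r=9, next write slot=1

[0,11] |-19|>|12| out[11]=361 → l++
[1,11] |-18|>|12| out[10]=324 → l++
[2,11] |-17|>|12| out[9]=289 → l++
[3,11] |-14|>|12| out[8]=196 → l++
[4,11] |-13|>|12| out[7]=169 → l++
[5,11] |-11|<=|12| out[6]=144 → r--
[5,10] |-11|<=|11| out[5]=121 → r--
[5,9] |-11|>|-1| out[4]=121 → l++
[6,9] |-5|>|-1| out[3]=25 → l++
[7,9] |-4|>|-1| out[2]=16 → l++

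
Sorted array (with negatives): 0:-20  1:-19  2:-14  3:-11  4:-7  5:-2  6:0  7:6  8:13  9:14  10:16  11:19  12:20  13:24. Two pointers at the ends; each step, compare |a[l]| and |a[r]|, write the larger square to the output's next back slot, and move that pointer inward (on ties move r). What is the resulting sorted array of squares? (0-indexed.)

[0,13] |-20|<=|24| out[13]=576 → r--
[0,12] |-20|<=|20| out[12]=400 → r--
[0,11] |-20|>|19| out[11]=400 → l++
[1,11] |-19|<=|19| out[10]=361 → r--
[1,10] |-19|>|16| out[9]=361 → l++
[2,10] |-14|<=|16| out[8]=256 → r--
[2,9] |-14|<=|14| out[7]=196 → r--
[2,8] |-14|>|13| out[6]=196 → l++
[3,8] |-11|<=|13| out[5]=169 → r--
[3,7] |-11|>|6| out[4]=121 → l++
[4,7] |-7|>|6| out[3]=49 → l++
[5,7] |-2|<=|6| out[2]=36 → r--
[5,6] |-2|>|0| out[1]=4 → l++
[6,6] |0|<=|0| out[0]=0 → r--

[0, 4, 36, 49, 121, 169, 196, 196, 256, 361, 361, 400, 400, 576]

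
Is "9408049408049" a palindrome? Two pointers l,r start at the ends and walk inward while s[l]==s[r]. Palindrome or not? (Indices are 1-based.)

palindrome

[1,13] '9'=='9' → l++,r--
[2,12] '4'=='4' → l++,r--
[3,11] '0'=='0' → l++,r--
[4,10] '8'=='8' → l++,r--
[5,9] '0'=='0' → l++,r--
[6,8] '4'=='4' → l++,r--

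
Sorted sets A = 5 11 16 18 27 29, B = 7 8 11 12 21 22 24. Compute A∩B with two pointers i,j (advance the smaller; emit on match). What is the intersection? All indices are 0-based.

i=0 j=0: 5<7, i++
i=1 j=0: 11>7, j++
i=1 j=1: 11>8, j++
i=1 j=2: 11==11 emit, i++,j++
i=2 j=3: 16>12, j++
i=2 j=4: 16<21, i++
i=3 j=4: 18<21, i++
i=4 j=4: 27>21, j++
i=4 j=5: 27>22, j++
i=4 j=6: 27>24, j++

intersection = [11]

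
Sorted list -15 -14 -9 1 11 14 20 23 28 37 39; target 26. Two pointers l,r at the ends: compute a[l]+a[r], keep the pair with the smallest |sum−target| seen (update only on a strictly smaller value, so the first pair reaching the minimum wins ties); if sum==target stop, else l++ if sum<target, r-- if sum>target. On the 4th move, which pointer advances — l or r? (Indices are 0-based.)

r

l=0 r=10: -15+39=24 d=2 *, l++
l=1 r=10: -14+39=25 d=1 *, l++
l=2 r=10: -9+39=30 d=4, r--
l=2 r=9: -9+37=28 d=2, r--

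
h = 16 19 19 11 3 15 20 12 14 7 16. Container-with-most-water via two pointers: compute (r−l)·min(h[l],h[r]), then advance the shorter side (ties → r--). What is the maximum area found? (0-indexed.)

max area = 160

l=0 r=10: min(16,16)*10=160 best=160 *, r--
l=0 r=9: min(16,7)*9=63 best=160, r--
l=0 r=8: min(16,14)*8=112 best=160, r--
l=0 r=7: min(16,12)*7=84 best=160, r--
l=0 r=6: min(16,20)*6=96 best=160, l++
l=1 r=6: min(19,20)*5=95 best=160, l++
l=2 r=6: min(19,20)*4=76 best=160, l++
l=3 r=6: min(11,20)*3=33 best=160, l++
l=4 r=6: min(3,20)*2=6 best=160, l++
l=5 r=6: min(15,20)*1=15 best=160, l++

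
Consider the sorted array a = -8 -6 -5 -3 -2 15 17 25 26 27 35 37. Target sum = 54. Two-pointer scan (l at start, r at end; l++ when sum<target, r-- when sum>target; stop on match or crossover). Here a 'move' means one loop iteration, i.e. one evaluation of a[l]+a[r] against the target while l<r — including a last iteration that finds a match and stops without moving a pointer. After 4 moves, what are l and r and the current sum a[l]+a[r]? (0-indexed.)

l=4, r=11, sum=35

[0,11] -8+37=29 <54 → l++
[1,11] -6+37=31 <54 → l++
[2,11] -5+37=32 <54 → l++
[3,11] -3+37=34 <54 → l++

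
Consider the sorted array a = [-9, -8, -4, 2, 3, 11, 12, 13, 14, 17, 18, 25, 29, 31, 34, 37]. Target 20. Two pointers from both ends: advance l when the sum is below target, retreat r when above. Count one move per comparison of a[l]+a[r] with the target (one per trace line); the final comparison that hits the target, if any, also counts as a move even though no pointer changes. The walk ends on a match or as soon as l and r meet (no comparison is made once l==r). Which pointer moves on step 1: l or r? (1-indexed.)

r

[1,16] -9+37=28 >20 → r--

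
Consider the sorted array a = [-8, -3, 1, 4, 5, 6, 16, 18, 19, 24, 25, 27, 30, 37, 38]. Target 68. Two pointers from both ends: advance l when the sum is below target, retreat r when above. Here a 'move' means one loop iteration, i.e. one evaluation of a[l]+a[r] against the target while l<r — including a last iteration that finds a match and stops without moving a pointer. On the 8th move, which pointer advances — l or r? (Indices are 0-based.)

l

[0,14] -8+38=30 <68 → l++
[1,14] -3+38=35 <68 → l++
[2,14] 1+38=39 <68 → l++
[3,14] 4+38=42 <68 → l++
[4,14] 5+38=43 <68 → l++
[5,14] 6+38=44 <68 → l++
[6,14] 16+38=54 <68 → l++
[7,14] 18+38=56 <68 → l++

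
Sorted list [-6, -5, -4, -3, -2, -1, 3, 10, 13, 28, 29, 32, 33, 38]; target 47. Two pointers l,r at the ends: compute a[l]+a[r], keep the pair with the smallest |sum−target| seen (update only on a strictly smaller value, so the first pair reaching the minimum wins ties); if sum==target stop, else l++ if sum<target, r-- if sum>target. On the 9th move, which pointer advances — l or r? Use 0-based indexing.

l

[0,13] -6+38=32 d=15 * → l++
[1,13] -5+38=33 d=14 * → l++
[2,13] -4+38=34 d=13 * → l++
[3,13] -3+38=35 d=12 * → l++
[4,13] -2+38=36 d=11 * → l++
[5,13] -1+38=37 d=10 * → l++
[6,13] 3+38=41 d=6 * → l++
[7,13] 10+38=48 d=1 * → r--
[7,12] 10+33=43 d=4 → l++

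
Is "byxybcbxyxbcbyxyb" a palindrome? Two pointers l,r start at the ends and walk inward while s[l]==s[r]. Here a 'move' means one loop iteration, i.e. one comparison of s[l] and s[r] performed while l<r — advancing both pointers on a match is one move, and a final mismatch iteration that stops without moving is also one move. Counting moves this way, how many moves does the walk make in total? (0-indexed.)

l=0 r=16: 'b'=='b', l++,r--
l=1 r=15: 'y'=='y', l++,r--
l=2 r=14: 'x'=='x', l++,r--
l=3 r=13: 'y'=='y', l++,r--
l=4 r=12: 'b'=='b', l++,r--
l=5 r=11: 'c'=='c', l++,r--
l=6 r=10: 'b'=='b', l++,r--
l=7 r=9: 'x'=='x', l++,r--

8 moves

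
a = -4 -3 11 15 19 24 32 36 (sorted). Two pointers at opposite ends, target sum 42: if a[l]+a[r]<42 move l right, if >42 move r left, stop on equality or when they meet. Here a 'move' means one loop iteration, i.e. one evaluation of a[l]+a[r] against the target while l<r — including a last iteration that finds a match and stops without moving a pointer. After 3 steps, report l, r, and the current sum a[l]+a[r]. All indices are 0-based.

l=0 r=7: -4+36=32 <42, l++
l=1 r=7: -3+36=33 <42, l++
l=2 r=7: 11+36=47 >42, r--

l=2, r=6, sum=43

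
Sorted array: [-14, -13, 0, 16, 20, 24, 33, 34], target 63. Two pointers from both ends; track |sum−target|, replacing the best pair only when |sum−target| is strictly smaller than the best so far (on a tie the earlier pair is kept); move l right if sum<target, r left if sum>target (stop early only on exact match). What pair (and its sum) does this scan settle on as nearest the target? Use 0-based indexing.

[0,7] -14+34=20 d=43 * → l++
[1,7] -13+34=21 d=42 * → l++
[2,7] 0+34=34 d=29 * → l++
[3,7] 16+34=50 d=13 * → l++
[4,7] 20+34=54 d=9 * → l++
[5,7] 24+34=58 d=5 * → l++
[6,7] 33+34=67 d=4 * → r--

pair (33, 34) with sum 67 (|Δ|=4)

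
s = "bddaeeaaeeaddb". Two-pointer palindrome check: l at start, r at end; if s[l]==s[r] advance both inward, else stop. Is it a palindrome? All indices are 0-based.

palindrome

l=0 r=13: 'b'=='b', l++,r--
l=1 r=12: 'd'=='d', l++,r--
l=2 r=11: 'd'=='d', l++,r--
l=3 r=10: 'a'=='a', l++,r--
l=4 r=9: 'e'=='e', l++,r--
l=5 r=8: 'e'=='e', l++,r--
l=6 r=7: 'a'=='a', l++,r--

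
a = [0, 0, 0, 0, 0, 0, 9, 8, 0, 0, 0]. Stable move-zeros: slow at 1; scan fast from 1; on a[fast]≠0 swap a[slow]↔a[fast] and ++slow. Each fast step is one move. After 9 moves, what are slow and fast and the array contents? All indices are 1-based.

slow=3, fast=10, a=[9, 8, 0, 0, 0, 0, 0, 0, 0, 0, 0]

(s=1,f=1) a[fast]=0 → fast++
(s=1,f=2) a[fast]=0 → fast++
(s=1,f=3) a[fast]=0 → fast++
(s=1,f=4) a[fast]=0 → fast++
(s=1,f=5) a[fast]=0 → fast++
(s=1,f=6) a[fast]=0 → fast++
(s=1,f=7) a[fast]=9≠0 swap→a[1]=9 → slow++,fast++
(s=2,f=8) a[fast]=8≠0 swap→a[2]=8 → slow++,fast++
(s=3,f=9) a[fast]=0 → fast++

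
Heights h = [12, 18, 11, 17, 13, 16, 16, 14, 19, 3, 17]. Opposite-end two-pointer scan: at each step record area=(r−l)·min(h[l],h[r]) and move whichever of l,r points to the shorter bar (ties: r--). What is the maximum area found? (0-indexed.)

max area = 153

l=0 r=10: min(12,17)*10=120 best=120 *, l++
l=1 r=10: min(18,17)*9=153 best=153 *, r--
l=1 r=9: min(18,3)*8=24 best=153, r--
l=1 r=8: min(18,19)*7=126 best=153, l++
l=2 r=8: min(11,19)*6=66 best=153, l++
l=3 r=8: min(17,19)*5=85 best=153, l++
l=4 r=8: min(13,19)*4=52 best=153, l++
l=5 r=8: min(16,19)*3=48 best=153, l++
l=6 r=8: min(16,19)*2=32 best=153, l++
l=7 r=8: min(14,19)*1=14 best=153, l++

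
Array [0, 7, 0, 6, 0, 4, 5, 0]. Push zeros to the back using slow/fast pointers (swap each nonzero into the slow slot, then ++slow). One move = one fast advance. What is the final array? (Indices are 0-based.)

(s=0,f=0) a[fast]=0 → fast++
(s=0,f=1) a[fast]=7≠0 swap→a[0]=7 → slow++,fast++
(s=1,f=2) a[fast]=0 → fast++
(s=1,f=3) a[fast]=6≠0 swap→a[1]=6 → slow++,fast++
(s=2,f=4) a[fast]=0 → fast++
(s=2,f=5) a[fast]=4≠0 swap→a[2]=4 → slow++,fast++
(s=3,f=6) a[fast]=5≠0 swap→a[3]=5 → slow++,fast++
(s=4,f=7) a[fast]=0 → fast++

[7, 6, 4, 5, 0, 0, 0, 0]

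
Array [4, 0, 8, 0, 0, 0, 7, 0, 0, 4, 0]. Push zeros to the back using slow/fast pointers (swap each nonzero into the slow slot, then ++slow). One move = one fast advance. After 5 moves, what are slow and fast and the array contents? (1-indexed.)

slow=3, fast=6, a=[4, 8, 0, 0, 0, 0, 7, 0, 0, 4, 0]

slow=1 fast=1: a[fast]=4≠0 swap→a[1]=4, slow++,fast++
slow=2 fast=2: a[fast]=0, fast++
slow=2 fast=3: a[fast]=8≠0 swap→a[2]=8, slow++,fast++
slow=3 fast=4: a[fast]=0, fast++
slow=3 fast=5: a[fast]=0, fast++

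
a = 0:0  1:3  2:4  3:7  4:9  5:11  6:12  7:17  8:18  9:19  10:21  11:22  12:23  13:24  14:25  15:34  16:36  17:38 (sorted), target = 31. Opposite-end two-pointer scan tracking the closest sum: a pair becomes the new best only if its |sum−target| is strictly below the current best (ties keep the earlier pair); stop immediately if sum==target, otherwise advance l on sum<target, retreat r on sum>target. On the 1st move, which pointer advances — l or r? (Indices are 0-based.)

r

l=0 r=17: 0+38=38 d=7 *, r--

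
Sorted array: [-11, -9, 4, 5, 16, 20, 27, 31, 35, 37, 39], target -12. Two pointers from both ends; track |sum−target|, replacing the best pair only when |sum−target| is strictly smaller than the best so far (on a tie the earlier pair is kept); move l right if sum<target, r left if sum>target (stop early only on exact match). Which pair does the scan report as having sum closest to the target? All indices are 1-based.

[1,11] -11+39=28 d=40 * → r--
[1,10] -11+37=26 d=38 * → r--
[1,9] -11+35=24 d=36 * → r--
[1,8] -11+31=20 d=32 * → r--
[1,7] -11+27=16 d=28 * → r--
[1,6] -11+20=9 d=21 * → r--
[1,5] -11+16=5 d=17 * → r--
[1,4] -11+5=-6 d=6 * → r--
[1,3] -11+4=-7 d=5 * → r--
[1,2] -11+-9=-20 d=8 → l++

pair (-11, 4) with sum -7 (|Δ|=5)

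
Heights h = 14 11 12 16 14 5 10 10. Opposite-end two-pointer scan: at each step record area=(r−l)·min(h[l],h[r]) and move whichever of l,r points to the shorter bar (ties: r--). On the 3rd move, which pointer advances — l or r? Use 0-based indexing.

r

[0,7] min(14,10)*7=70 best=70 * → r--
[0,6] min(14,10)*6=60 best=70 → r--
[0,5] min(14,5)*5=25 best=70 → r--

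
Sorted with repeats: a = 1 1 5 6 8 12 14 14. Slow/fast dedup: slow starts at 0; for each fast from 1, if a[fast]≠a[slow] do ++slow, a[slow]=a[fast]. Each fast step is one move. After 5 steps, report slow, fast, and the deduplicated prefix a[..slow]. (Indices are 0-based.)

(s=0,f=1) a[fast]=1=a[slow] dup → fast++
(s=0,f=2) a[fast]=5≠a[slow]=1 write a[1]=5 → slow++,fast++
(s=1,f=3) a[fast]=6≠a[slow]=5 write a[2]=6 → slow++,fast++
(s=2,f=4) a[fast]=8≠a[slow]=6 write a[3]=8 → slow++,fast++
(s=3,f=5) a[fast]=12≠a[slow]=8 write a[4]=12 → slow++,fast++

slow=4, fast=6, prefix=[1, 5, 6, 8, 12]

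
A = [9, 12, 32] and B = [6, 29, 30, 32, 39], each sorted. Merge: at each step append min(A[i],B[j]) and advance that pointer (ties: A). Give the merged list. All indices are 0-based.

[6, 9, 12, 29, 30, 32, 32, 39]

i=0 j=0: A[i]=9>B[j]=6 take 6, j++
i=0 j=1: A[i]=9<=B[j]=29 take 9, i++
i=1 j=1: A[i]=12<=B[j]=29 take 12, i++
i=2 j=1: A[i]=32>B[j]=29 take 29, j++
i=2 j=2: A[i]=32>B[j]=30 take 30, j++
i=2 j=3: A[i]=32<=B[j]=32 take 32, i++
i=3 j=3: A done, take B[j]=32, j++
i=3 j=4: A done, take B[j]=39, j++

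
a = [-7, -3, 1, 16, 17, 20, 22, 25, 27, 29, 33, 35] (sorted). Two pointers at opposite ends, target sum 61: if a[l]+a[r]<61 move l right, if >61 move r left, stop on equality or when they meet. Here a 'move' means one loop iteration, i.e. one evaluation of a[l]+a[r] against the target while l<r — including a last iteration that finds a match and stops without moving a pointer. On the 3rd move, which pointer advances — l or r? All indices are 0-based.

l

[0,11] -7+35=28 <61 → l++
[1,11] -3+35=32 <61 → l++
[2,11] 1+35=36 <61 → l++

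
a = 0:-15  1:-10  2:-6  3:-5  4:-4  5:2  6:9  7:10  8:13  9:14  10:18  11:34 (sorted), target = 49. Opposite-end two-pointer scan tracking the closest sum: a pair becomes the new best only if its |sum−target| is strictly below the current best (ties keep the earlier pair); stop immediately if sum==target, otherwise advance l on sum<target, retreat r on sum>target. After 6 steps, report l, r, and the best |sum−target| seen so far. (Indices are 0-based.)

[0,11] -15+34=19 d=30 * → l++
[1,11] -10+34=24 d=25 * → l++
[2,11] -6+34=28 d=21 * → l++
[3,11] -5+34=29 d=20 * → l++
[4,11] -4+34=30 d=19 * → l++
[5,11] 2+34=36 d=13 * → l++

l=6, r=11, best |Δ|=13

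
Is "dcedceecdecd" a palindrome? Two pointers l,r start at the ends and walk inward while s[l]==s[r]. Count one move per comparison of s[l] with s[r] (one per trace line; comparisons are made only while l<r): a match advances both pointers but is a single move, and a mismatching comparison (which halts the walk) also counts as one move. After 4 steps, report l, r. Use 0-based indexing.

l=4, r=7

[0,11] 'd'=='d' → l++,r--
[1,10] 'c'=='c' → l++,r--
[2,9] 'e'=='e' → l++,r--
[3,8] 'd'=='d' → l++,r--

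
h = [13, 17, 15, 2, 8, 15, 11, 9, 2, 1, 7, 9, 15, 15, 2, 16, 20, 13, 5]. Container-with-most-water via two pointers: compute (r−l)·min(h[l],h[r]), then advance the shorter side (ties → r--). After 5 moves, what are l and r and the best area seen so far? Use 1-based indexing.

l=4, r=17, best area=255

l=1 r=19: min(13,5)*18=90 best=90 *, r--
l=1 r=18: min(13,13)*17=221 best=221 *, r--
l=1 r=17: min(13,20)*16=208 best=221, l++
l=2 r=17: min(17,20)*15=255 best=255 *, l++
l=3 r=17: min(15,20)*14=210 best=255, l++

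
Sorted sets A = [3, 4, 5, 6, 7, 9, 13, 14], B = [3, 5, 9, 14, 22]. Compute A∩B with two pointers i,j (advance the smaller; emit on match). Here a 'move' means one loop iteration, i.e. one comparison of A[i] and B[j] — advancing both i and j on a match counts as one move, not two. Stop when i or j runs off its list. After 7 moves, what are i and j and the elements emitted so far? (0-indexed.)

i=0 j=0: 3==3 emit, i++,j++
i=1 j=1: 4<5, i++
i=2 j=1: 5==5 emit, i++,j++
i=3 j=2: 6<9, i++
i=4 j=2: 7<9, i++
i=5 j=2: 9==9 emit, i++,j++
i=6 j=3: 13<14, i++

i=7, j=3, emitted=[3, 5, 9]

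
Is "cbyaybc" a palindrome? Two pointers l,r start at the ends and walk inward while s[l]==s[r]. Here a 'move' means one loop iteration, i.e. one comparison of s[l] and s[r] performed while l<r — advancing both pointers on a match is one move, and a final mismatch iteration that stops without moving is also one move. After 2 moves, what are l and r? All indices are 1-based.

l=3, r=5

[1,7] 'c'=='c' → l++,r--
[2,6] 'b'=='b' → l++,r--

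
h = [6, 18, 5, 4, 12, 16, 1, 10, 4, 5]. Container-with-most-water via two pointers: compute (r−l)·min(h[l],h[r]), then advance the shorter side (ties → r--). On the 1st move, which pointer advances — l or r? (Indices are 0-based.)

r

l=0 r=9: min(6,5)*9=45 best=45 *, r--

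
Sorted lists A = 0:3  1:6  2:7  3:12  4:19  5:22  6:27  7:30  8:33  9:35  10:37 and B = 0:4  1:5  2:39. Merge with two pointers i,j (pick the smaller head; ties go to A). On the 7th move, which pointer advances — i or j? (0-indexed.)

i=0 j=0: A[i]=3<=B[j]=4 take 3, i++
i=1 j=0: A[i]=6>B[j]=4 take 4, j++
i=1 j=1: A[i]=6>B[j]=5 take 5, j++
i=1 j=2: A[i]=6<=B[j]=39 take 6, i++
i=2 j=2: A[i]=7<=B[j]=39 take 7, i++
i=3 j=2: A[i]=12<=B[j]=39 take 12, i++
i=4 j=2: A[i]=19<=B[j]=39 take 19, i++

i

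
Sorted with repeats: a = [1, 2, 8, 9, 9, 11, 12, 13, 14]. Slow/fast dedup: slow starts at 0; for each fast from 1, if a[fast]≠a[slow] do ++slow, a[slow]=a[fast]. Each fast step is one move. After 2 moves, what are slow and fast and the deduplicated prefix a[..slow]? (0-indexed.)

slow=0 fast=1: a[fast]=2≠a[slow]=1 write a[1]=2, slow++,fast++
slow=1 fast=2: a[fast]=8≠a[slow]=2 write a[2]=8, slow++,fast++

slow=2, fast=3, prefix=[1, 2, 8]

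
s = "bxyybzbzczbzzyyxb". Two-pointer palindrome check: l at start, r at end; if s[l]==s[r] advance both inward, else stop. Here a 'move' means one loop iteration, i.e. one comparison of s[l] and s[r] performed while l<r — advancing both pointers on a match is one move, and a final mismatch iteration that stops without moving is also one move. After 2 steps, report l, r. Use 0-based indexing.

l=2, r=14

[0,16] 'b'=='b' → l++,r--
[1,15] 'x'=='x' → l++,r--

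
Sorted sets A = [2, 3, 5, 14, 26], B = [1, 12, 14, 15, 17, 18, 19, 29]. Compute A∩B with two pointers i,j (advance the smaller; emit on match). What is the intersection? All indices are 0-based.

i=0 j=0: 2>1, j++
i=0 j=1: 2<12, i++
i=1 j=1: 3<12, i++
i=2 j=1: 5<12, i++
i=3 j=1: 14>12, j++
i=3 j=2: 14==14 emit, i++,j++
i=4 j=3: 26>15, j++
i=4 j=4: 26>17, j++
i=4 j=5: 26>18, j++
i=4 j=6: 26>19, j++
i=4 j=7: 26<29, i++

intersection = [14]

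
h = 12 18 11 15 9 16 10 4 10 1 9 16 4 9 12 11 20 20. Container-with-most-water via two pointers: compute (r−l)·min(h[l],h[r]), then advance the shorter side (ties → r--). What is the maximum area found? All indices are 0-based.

l=0 r=17: min(12,20)*17=204 best=204 *, l++
l=1 r=17: min(18,20)*16=288 best=288 *, l++
l=2 r=17: min(11,20)*15=165 best=288, l++
l=3 r=17: min(15,20)*14=210 best=288, l++
l=4 r=17: min(9,20)*13=117 best=288, l++
l=5 r=17: min(16,20)*12=192 best=288, l++
l=6 r=17: min(10,20)*11=110 best=288, l++
l=7 r=17: min(4,20)*10=40 best=288, l++
l=8 r=17: min(10,20)*9=90 best=288, l++
l=9 r=17: min(1,20)*8=8 best=288, l++
l=10 r=17: min(9,20)*7=63 best=288, l++
l=11 r=17: min(16,20)*6=96 best=288, l++
l=12 r=17: min(4,20)*5=20 best=288, l++
l=13 r=17: min(9,20)*4=36 best=288, l++
l=14 r=17: min(12,20)*3=36 best=288, l++
l=15 r=17: min(11,20)*2=22 best=288, l++
l=16 r=17: min(20,20)*1=20 best=288, r--

max area = 288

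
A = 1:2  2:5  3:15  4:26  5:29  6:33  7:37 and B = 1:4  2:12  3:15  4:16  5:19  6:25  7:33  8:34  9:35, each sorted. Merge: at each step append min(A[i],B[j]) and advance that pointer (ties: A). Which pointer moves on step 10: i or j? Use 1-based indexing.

i

i=1 j=1: A[i]=2<=B[j]=4 take 2, i++
i=2 j=1: A[i]=5>B[j]=4 take 4, j++
i=2 j=2: A[i]=5<=B[j]=12 take 5, i++
i=3 j=2: A[i]=15>B[j]=12 take 12, j++
i=3 j=3: A[i]=15<=B[j]=15 take 15, i++
i=4 j=3: A[i]=26>B[j]=15 take 15, j++
i=4 j=4: A[i]=26>B[j]=16 take 16, j++
i=4 j=5: A[i]=26>B[j]=19 take 19, j++
i=4 j=6: A[i]=26>B[j]=25 take 25, j++
i=4 j=7: A[i]=26<=B[j]=33 take 26, i++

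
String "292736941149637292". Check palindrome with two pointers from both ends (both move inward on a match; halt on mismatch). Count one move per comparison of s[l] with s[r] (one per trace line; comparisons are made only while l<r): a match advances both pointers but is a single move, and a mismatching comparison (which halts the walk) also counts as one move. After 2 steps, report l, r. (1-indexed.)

l=3, r=16

l=1 r=18: '2'=='2', l++,r--
l=2 r=17: '9'=='9', l++,r--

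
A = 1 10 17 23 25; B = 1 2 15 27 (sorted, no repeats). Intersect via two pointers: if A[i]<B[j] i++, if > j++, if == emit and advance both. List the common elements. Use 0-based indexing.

intersection = [1]

[i=0,j=0] 1==1 emit → i++,j++
[i=1,j=1] 10>2 → j++
[i=1,j=2] 10<15 → i++
[i=2,j=2] 17>15 → j++
[i=2,j=3] 17<27 → i++
[i=3,j=3] 23<27 → i++
[i=4,j=3] 25<27 → i++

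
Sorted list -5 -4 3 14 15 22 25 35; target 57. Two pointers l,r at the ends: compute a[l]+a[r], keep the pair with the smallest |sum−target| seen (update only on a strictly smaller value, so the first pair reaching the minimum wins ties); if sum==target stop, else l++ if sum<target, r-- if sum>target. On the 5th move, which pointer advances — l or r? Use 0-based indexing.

l=0 r=7: -5+35=30 d=27 *, l++
l=1 r=7: -4+35=31 d=26 *, l++
l=2 r=7: 3+35=38 d=19 *, l++
l=3 r=7: 14+35=49 d=8 *, l++
l=4 r=7: 15+35=50 d=7 *, l++

l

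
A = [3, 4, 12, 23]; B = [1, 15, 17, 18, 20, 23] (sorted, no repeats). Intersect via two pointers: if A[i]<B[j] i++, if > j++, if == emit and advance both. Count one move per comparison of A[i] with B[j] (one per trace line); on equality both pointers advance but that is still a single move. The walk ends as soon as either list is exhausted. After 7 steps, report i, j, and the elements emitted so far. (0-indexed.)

i=3, j=4, emitted=[]

i=0 j=0: 3>1, j++
i=0 j=1: 3<15, i++
i=1 j=1: 4<15, i++
i=2 j=1: 12<15, i++
i=3 j=1: 23>15, j++
i=3 j=2: 23>17, j++
i=3 j=3: 23>18, j++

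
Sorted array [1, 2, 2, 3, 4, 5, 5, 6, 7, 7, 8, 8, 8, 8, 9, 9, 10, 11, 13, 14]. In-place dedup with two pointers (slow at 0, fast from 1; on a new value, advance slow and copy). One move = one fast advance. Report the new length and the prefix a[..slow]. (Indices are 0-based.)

slow=0 fast=1: a[fast]=2≠a[slow]=1 write a[1]=2, slow++,fast++
slow=1 fast=2: a[fast]=2=a[slow] dup, fast++
slow=1 fast=3: a[fast]=3≠a[slow]=2 write a[2]=3, slow++,fast++
slow=2 fast=4: a[fast]=4≠a[slow]=3 write a[3]=4, slow++,fast++
slow=3 fast=5: a[fast]=5≠a[slow]=4 write a[4]=5, slow++,fast++
slow=4 fast=6: a[fast]=5=a[slow] dup, fast++
slow=4 fast=7: a[fast]=6≠a[slow]=5 write a[5]=6, slow++,fast++
slow=5 fast=8: a[fast]=7≠a[slow]=6 write a[6]=7, slow++,fast++
slow=6 fast=9: a[fast]=7=a[slow] dup, fast++
slow=6 fast=10: a[fast]=8≠a[slow]=7 write a[7]=8, slow++,fast++
slow=7 fast=11: a[fast]=8=a[slow] dup, fast++
slow=7 fast=12: a[fast]=8=a[slow] dup, fast++
slow=7 fast=13: a[fast]=8=a[slow] dup, fast++
slow=7 fast=14: a[fast]=9≠a[slow]=8 write a[8]=9, slow++,fast++
slow=8 fast=15: a[fast]=9=a[slow] dup, fast++
slow=8 fast=16: a[fast]=10≠a[slow]=9 write a[9]=10, slow++,fast++
slow=9 fast=17: a[fast]=11≠a[slow]=10 write a[10]=11, slow++,fast++
slow=10 fast=18: a[fast]=13≠a[slow]=11 write a[11]=13, slow++,fast++
slow=11 fast=19: a[fast]=14≠a[slow]=13 write a[12]=14, slow++,fast++

length 13; prefix = [1, 2, 3, 4, 5, 6, 7, 8, 9, 10, 11, 13, 14]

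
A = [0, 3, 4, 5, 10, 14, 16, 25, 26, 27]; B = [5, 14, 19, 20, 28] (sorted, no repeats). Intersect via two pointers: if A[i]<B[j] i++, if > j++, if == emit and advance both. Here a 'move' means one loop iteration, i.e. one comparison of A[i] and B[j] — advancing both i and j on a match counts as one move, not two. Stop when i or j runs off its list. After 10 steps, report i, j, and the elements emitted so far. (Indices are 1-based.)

i=9, j=5, emitted=[5, 14]

[i=1,j=1] 0<5 → i++
[i=2,j=1] 3<5 → i++
[i=3,j=1] 4<5 → i++
[i=4,j=1] 5==5 emit → i++,j++
[i=5,j=2] 10<14 → i++
[i=6,j=2] 14==14 emit → i++,j++
[i=7,j=3] 16<19 → i++
[i=8,j=3] 25>19 → j++
[i=8,j=4] 25>20 → j++
[i=8,j=5] 25<28 → i++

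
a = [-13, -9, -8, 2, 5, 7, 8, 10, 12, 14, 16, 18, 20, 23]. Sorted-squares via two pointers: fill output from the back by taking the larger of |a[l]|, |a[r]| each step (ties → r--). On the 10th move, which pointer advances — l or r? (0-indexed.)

r

l=0 r=13: |-13|<=|23| out[13]=529, r--
l=0 r=12: |-13|<=|20| out[12]=400, r--
l=0 r=11: |-13|<=|18| out[11]=324, r--
l=0 r=10: |-13|<=|16| out[10]=256, r--
l=0 r=9: |-13|<=|14| out[9]=196, r--
l=0 r=8: |-13|>|12| out[8]=169, l++
l=1 r=8: |-9|<=|12| out[7]=144, r--
l=1 r=7: |-9|<=|10| out[6]=100, r--
l=1 r=6: |-9|>|8| out[5]=81, l++
l=2 r=6: |-8|<=|8| out[4]=64, r--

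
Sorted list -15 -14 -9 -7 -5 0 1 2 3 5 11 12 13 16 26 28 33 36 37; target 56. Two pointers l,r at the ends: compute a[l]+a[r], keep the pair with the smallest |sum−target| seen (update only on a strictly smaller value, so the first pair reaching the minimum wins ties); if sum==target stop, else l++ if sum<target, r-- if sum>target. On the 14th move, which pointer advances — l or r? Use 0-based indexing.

[0,18] -15+37=22 d=34 * → l++
[1,18] -14+37=23 d=33 * → l++
[2,18] -9+37=28 d=28 * → l++
[3,18] -7+37=30 d=26 * → l++
[4,18] -5+37=32 d=24 * → l++
[5,18] 0+37=37 d=19 * → l++
[6,18] 1+37=38 d=18 * → l++
[7,18] 2+37=39 d=17 * → l++
[8,18] 3+37=40 d=16 * → l++
[9,18] 5+37=42 d=14 * → l++
[10,18] 11+37=48 d=8 * → l++
[11,18] 12+37=49 d=7 * → l++
[12,18] 13+37=50 d=6 * → l++
[13,18] 16+37=53 d=3 * → l++

l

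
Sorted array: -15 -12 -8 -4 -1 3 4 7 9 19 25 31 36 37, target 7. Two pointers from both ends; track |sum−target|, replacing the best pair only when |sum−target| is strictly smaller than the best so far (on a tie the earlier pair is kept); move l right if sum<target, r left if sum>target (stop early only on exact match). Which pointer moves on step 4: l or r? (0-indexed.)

r

[0,13] -15+37=22 d=15 * → r--
[0,12] -15+36=21 d=14 * → r--
[0,11] -15+31=16 d=9 * → r--
[0,10] -15+25=10 d=3 * → r--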